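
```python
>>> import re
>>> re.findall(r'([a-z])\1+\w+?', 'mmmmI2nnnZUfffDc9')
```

['m', 'n', 'f']

`\1` has to match the exact text group 1 already captured.
With a single group, `findall` returns only what that group captured — 3 items.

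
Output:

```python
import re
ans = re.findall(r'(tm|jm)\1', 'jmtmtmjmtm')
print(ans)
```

['tm']

After group 1 captures some text, `\1` only succeeds where that same text appears again.
Matches: at [2:6] match 'tmtm', group 1 = 'tm'.
`findall` collects group 1 from the one match (1 total).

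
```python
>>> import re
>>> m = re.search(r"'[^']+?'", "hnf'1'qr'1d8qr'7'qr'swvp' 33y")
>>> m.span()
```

(3, 6)

`re.search` tries every starting position until one works.
The match spans [3:6] → "'1'".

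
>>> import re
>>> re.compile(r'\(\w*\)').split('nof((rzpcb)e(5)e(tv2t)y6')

`split` removes every match and returns the 4 fragments in between.

['nof(', 'e', 'e', 'y6']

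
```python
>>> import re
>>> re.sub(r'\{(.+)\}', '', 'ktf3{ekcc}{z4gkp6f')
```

'ktf3{z4gkp6f'

Matches: at [4:10] → '{ekcc}'.
Every occurrence is swapped for ''.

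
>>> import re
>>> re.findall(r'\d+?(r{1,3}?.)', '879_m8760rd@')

Pattern: one or more of a digit (lazy); then 1 to 3 of the literal 'r' (lazy), then any character (captured).
Matches: at [5:11] match '8760rd', group 1 = 'rd'.
One capturing group, so `findall` returns just the captured substring from the one match — 1 in all.

['rd']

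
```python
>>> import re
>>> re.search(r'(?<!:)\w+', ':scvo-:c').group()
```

'cvo'

The negative lookahead/lookbehind blocks any match where the forbidden context is present.
`re.search` scans for the first position where the pattern succeeds.
The match spans [2:5] → 'cvo'.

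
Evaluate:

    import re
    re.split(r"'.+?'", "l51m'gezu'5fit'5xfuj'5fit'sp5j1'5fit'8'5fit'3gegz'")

['l51m', '5fit', '5fit', '5fit', '5fit', '']

Each match becomes a cut point; 6 segments remain.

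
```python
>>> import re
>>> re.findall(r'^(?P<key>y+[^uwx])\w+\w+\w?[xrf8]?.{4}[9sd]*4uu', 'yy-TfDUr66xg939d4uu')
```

['yy-']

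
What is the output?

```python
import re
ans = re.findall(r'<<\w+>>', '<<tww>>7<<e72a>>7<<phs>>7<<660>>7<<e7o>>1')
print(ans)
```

['<<tww>>', '<<e72a>>', '<<phs>>', '<<660>>', '<<e7o>>']

Since nothing is captured, `findall` lists the 5 matched substrings directly.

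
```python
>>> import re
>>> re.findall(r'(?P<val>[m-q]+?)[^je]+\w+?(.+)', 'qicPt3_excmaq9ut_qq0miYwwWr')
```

This matches one or more of a character in [m-q] (lazy) (captured as 'val'); then one or more of any character except [je]; then one or more of a word character (lazy); then one or more of any character (captured).
A `+?`/`*?`/`{m,n}?` starts at its minimum and grows only as far as needed for what follows to match.
Scanning left to right: at [0:27] match 'qicPt3_excmaq9ut_qq0miYwwWr', groups = ('q', 'xcmaq9ut_qq0miYwwWr').
Multiple groups make `findall` return tuples — one 2-tuple for the one match.

[('q', 'xcmaq9ut_qq0miYwwWr')]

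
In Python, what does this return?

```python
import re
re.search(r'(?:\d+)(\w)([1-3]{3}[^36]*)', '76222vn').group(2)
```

'222vn'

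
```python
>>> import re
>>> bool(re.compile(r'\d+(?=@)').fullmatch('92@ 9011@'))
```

False

`re.fullmatch` is like wrapping the pattern in `^…$` (in single-line mode).
Here the pattern can't cover the whole string, so the call returns None, and `bool(None)` is False.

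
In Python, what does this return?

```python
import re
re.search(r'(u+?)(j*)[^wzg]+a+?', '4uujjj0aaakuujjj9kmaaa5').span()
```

This matches one or more of a literal 'u' (lazy) (captured); then zero or more of a literal 'j' (captured); then one or more of any character except [wzg], then one or more of the literal 'a' (lazy).
The match spans [1:22] → 'uujjj0aaakuujjj9kmaaa'.

(1, 22)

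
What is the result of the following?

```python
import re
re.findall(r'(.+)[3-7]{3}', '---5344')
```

['---5']

Pattern: one or more of any character (captured); then exactly 3 of a character in [3-7].
Matches: at [0:7] match '---5344', group 1 = '---5'.
With a single group, `findall` returns only what that group captured — 1 item.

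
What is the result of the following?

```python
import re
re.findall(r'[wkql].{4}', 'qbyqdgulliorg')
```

Pattern: one of [wkql]; then exactly 4 of any character.
With no groups in the pattern, `findall` gives back each whole match — 2 here.

['qbyqd', 'llior']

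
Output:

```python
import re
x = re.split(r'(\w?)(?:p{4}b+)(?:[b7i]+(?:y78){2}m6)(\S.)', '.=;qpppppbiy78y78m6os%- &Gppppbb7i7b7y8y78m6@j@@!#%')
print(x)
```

This matches optionally a word character (captured); then exactly 4 of the literal 'p', then one or more of a literal 'b' (non-capturing group); then one or more of one of [b7i], then the literal 'y78' repeated 2 times, then the literal 'm6' (non-capturing group); then a non-whitespace character, then any character (captured).
With a capturing group present, the delimiter's captured portion is kept in the result list.

['.=;q', 'p', 'os', '%- &Gppppbb7i7b7y8y78m6@j@@!#%']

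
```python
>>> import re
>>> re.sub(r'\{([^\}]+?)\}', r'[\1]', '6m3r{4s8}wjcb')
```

'6m3r[4s8]wjcb'

`\1` in the replacement pulls in group 1's text for each match.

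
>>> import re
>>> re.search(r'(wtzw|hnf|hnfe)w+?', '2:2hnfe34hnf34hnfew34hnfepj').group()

`re.search` scans for the first position where the pattern succeeds.
The match spans [14:19] → 'hnfew'.
Captured: group 1 = 'hnfe'.

'hnfew'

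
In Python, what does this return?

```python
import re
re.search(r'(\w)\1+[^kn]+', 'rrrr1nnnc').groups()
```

('r',)

The backreference `\1` re-matches whatever the first group consumed, character for character.
`re.search` scans for the first position where the pattern succeeds.
The match spans [0:5] → 'rrrr1'.
Captured: group 1 = 'r'.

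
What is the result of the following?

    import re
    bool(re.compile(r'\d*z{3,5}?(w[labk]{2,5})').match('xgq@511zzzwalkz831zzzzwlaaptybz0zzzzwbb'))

False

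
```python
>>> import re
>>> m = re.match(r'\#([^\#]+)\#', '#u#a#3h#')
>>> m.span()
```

(0, 3)

`match` is anchored at position 0; if the pattern doesn't fit there, it returns None.
The match spans [0:3] → '#u#'.
Captured: group 1 = 'u'.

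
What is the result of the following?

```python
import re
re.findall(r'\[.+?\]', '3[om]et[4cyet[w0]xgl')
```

['[om]', '[4cyet[w0]']

Walking the string: at [1:5] → '[om]'; at [7:17] → '[4cyet[w0]'.
Since nothing is captured, `findall` lists the 2 matched substrings directly.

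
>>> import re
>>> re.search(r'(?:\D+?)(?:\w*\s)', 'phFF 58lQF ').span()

(0, 5)

The pattern matches one or more of a non-digit (lazy) (non-capturing group); then zero or more of a word character, then whitespace (non-capturing group).
`re.search` tries every starting position until one works.
The match spans [0:5] → 'phFF '.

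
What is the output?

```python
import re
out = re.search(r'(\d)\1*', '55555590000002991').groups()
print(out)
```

The match spans [0:6] → '555555'.
Captured: group 1 = '5'.

('5',)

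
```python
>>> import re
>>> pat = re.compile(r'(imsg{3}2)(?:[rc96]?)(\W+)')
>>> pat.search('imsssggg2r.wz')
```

The pattern matches the literal 'ims', then exactly 3 of the literal 'g', then a literal '2' (captured); then optionally one of [rc96] (non-capturing group); then one or more of a non-word character (captured).
Unlike `match`, `search` isn't anchored — it looks for the pattern anywhere in the string.
Here no position works, so the call returns None.

None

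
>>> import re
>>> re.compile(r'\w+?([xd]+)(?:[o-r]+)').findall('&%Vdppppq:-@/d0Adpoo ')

This matches one or more of a word character (lazy); then one or more of one of [xd] (captured); then one or more of a character in [o-r] (non-capturing group).
Matches: at [2:9] match 'Vdppppq', group 1 = 'd'; at [13:20] match 'd0Adpoo', group 1 = 'd'.
With a single group, `findall` returns only what that group captured — 2 items.

['d', 'd']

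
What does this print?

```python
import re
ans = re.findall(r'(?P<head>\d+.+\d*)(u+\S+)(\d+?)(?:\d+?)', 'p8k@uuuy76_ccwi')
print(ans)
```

The pattern matches one or more of a digit, then one or more of any character, then zero or more of a digit (captured as 'head'); then one or more of the literal 'u', then one or more of a non-whitespace character (captured); then one or more of a digit (lazy) (captured); then one or more of a digit (lazy) (non-capturing group).
Walking the string: at [1:10] match '8k@uuuy76', groups = ('8k@uu', 'uy', '7').
With 3 capturing groups, `findall` returns a 3-tuple per match.

[('8k@uu', 'uy', '7')]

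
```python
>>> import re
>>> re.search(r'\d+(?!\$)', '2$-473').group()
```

'473'

`(?!…)`/`(?<!…)` only lets a position through if the neighbouring text does NOT match; no characters are consumed.
`re.search` scans for the first position where the pattern succeeds.
The match spans [3:6] → '473'.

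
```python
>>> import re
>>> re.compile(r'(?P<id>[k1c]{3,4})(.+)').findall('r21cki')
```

The pattern matches 3 to 4 of one of [k1c] (captured as 'id'); then one or more of any character (captured).
Walking the string: at [2:6] match '1cki', groups = ('1ck', 'i').
With 2 capturing groups, `findall` returns a 2-tuple per match.

[('1ck', 'i')]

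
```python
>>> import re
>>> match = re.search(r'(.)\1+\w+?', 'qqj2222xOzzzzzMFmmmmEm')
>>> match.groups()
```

The match spans [0:3] → 'qqj'.
Captured: group 1 = 'q'.

('q',)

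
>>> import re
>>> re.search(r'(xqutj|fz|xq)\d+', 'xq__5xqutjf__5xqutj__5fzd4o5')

None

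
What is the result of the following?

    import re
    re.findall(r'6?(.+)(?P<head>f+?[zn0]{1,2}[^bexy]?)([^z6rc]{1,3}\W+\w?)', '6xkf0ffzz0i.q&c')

[('xkf0f', 'fzz0', 'i.q&c')]

Pattern: optionally a literal '6'; then one or more of any character (captured); then one or more of the literal 'f' (lazy), then 1 to 2 of one of [zn0], then optionally any character except [bexy] (captured as 'head'); then 1 to 3 of any character except [z6rc], then one or more of a non-word character, then optionally a word character (captured).
Walking the string: at [0:15] match '6xkf0ffzz0i.q&c', groups = ('xkf0f', 'fzz0', 'i.q&c').
With 3 capturing groups, `findall` returns a 3-tuple per match.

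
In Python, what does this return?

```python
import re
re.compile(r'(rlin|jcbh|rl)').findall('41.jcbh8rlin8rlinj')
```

['jcbh', 'rlin', 'rlin']

Alternation tries branches left to right and keeps the first one that lets the overall match succeed at that position.
Walking the string: at [3:7] match 'jcbh', group 1 = 'jcbh'; at [8:12] match 'rlin', group 1 = 'rlin'; at [13:17] match 'rlin', group 1 = 'rlin'.
With a single group, `findall` returns only what that group captured — 3 items.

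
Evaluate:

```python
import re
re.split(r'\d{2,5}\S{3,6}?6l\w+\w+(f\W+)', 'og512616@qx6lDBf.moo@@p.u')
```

The group in the pattern means `split` returns the separators' captures alongside the pieces.

['og', 'f.', 'moo@@p.u']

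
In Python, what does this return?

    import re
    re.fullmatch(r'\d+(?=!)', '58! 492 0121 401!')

`re.fullmatch` is like wrapping the pattern in `^…$` (in single-line mode).
Here there's no way to consume every character, so the call returns None.

None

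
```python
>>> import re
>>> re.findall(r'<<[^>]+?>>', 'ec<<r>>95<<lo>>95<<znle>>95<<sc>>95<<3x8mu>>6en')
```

['<<r>>', '<<lo>>', '<<znle>>', '<<sc>>', '<<3x8mu>>']

Walking the string: at [2:7] → '<<r>>'; at [9:15] → '<<lo>>'; at [17:25] → '<<znle>>'; at [27:33] → '<<sc>>'; at [35:44] → '<<3x8mu>>'.
No capturing groups, so `findall` returns the 5 full match strings.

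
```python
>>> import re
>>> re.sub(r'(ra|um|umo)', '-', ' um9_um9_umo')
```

' -9_-9_-o'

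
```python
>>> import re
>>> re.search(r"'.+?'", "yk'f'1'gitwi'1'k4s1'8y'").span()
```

(2, 5)

Because the quantifier is non-greedy, it stops expanding at the earliest point where the rest of the pattern can succeed.
`re.search` tries every starting position until one works.
The match spans [2:5] → "'f'".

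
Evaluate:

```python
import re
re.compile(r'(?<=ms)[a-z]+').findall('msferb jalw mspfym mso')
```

Because the assertion is zero-width, the text it checks is not consumed and won't appear in the result.
No capturing groups, so `findall` returns the 3 full match strings.

['ferb', 'pfym', 'o']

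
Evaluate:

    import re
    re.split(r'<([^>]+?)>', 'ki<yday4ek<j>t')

['ki', 'yday4ek<j', 't']

Because the pattern has a capturing group, `split` also inserts each captured text between the pieces.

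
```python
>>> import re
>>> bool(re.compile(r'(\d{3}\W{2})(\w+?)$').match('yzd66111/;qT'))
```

False

`match` is anchored at position 0; if the pattern doesn't fit there, it returns None.
Here the string doesn't start with a match, so the call returns None, and `bool(None)` is False.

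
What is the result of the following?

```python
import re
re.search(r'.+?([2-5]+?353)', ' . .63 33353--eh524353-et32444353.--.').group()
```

Lazy quantifiers expand one character at a time until the remainder of the pattern can match.
The match spans [0:12] → ' . .63 33353'.

' . .63 33353'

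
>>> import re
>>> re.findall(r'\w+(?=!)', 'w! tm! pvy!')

['w', 'tm', 'pvy']

The `(?=…)`/`(?<=…)` assertion just peeks at neighbouring text; it doesn't advance the match position.
Since nothing is captured, `findall` lists the 3 matched substrings directly.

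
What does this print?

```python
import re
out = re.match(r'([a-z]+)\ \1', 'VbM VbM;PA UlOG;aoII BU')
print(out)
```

None

`\1` is not a pattern — it's the concrete string captured by group 1, re-applied verbatim.
`match` is anchored at position 0; if the pattern doesn't fit there, it returns None.
Here position 0 doesn't satisfy it, so the call returns None.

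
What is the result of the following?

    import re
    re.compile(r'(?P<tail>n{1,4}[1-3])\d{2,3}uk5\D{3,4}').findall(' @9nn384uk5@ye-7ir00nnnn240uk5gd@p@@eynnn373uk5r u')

['nn3', 'nnnn2', 'nnn3']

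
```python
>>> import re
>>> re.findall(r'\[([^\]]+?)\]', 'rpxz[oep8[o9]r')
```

['oep8[o9']

Matches: at [4:13] match '[oep8[o9]', group 1 = 'oep8[o9'.
With a single group, `findall` returns only what that group captured — 1 item.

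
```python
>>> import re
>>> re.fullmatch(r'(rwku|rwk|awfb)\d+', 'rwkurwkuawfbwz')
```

None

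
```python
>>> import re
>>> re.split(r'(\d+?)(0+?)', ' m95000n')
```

This matches one or more of a digit (lazy) (captured); then one or more of a literal '0' (lazy) (captured).
Because the pattern has a capturing group, `split` also inserts each captured text between the pieces.

[' m', '95', '0', '', '0', '0', 'n']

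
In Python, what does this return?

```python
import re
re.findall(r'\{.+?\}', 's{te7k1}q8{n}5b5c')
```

['{te7k1}', '{n}']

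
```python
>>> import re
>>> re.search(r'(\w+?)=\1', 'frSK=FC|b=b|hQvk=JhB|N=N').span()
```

(8, 11)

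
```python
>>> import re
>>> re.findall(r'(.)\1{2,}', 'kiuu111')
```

['1']

`\1` has to match the exact text group 1 already captured.
One capturing group, so `findall` returns just the captured substring from the one match — 1 in all.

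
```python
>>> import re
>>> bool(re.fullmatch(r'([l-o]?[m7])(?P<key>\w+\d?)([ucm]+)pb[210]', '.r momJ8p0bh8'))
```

False

`re.fullmatch` is like wrapping the pattern in `^…$` (in single-line mode).
Here there's no way to consume every character, so the call returns None, and `bool(None)` is False.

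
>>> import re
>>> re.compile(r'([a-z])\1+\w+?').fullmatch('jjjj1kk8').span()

(0, 8)

After group 1 captures some text, `\1` only succeeds where that same text appears again.
For `fullmatch`, every character of the input must be accounted for by the pattern.
The match spans [0:8] → 'jjjj1kk8'.
Captured: group 1 = 'j'.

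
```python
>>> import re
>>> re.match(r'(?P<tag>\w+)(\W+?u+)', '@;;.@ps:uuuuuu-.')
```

None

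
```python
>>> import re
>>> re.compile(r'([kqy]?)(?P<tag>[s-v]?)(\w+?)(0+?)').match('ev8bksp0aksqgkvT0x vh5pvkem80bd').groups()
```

('', '', 'ev8bksp', '0')

Pattern: optionally one of [kqy] (captured); then optionally a character in [s-v] (captured as 'tag'); then one or more of a word character (lazy) (captured); then one or more of a literal '0' (lazy) (captured).
The `?` after the quantifier makes it lazy — it takes as little as possible before letting the rest of the pattern try.
With `match`, the pattern is implicitly anchored at the beginning.
The match spans [0:8] → 'ev8bksp0'.
Captured: group 1 = '', group 2 = '', group 3 = 'ev8bksp', group 4 = '0'.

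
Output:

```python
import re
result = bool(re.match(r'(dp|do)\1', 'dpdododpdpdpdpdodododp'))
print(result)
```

The backreference `\1` re-matches whatever the first group consumed, character for character.
`re.match` won't scan ahead — the pattern has to work from the very first character.
Here the pattern fails at index 0, so the call returns None, and `bool(None)` is False.

False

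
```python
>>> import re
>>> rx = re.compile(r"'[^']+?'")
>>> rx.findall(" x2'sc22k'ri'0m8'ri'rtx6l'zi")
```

Walking the string: at [3:10] → "'sc22k'"; at [12:17] → "'0m8'"; at [19:26] → "'rtx6l'".
No capturing groups, so `findall` returns the 3 full match strings.

["'sc22k'", "'0m8'", "'rtx6l'"]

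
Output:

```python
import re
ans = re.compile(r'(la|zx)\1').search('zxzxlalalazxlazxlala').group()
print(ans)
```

zxzx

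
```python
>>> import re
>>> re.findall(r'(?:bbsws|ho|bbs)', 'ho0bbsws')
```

Branches in `(...|...)` are attempted left-to-right; the first branch that allows the whole pattern to succeed is taken.
Scanning left to right: at [0:2] → 'ho'; at [3:8] → 'bbsws'.
Since nothing is captured, `findall` lists the 2 matched substrings directly.

['ho', 'bbsws']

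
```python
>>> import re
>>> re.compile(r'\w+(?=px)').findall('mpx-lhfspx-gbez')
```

The lookaround is zero-width — it requires the adjacent text to match without consuming it, so the asserted text isn't part of the match.
Scanning left to right: at [0:1] → 'm'; at [4:8] → 'lhfs'.
No capturing groups, so `findall` returns the 2 full match strings.

['m', 'lhfs']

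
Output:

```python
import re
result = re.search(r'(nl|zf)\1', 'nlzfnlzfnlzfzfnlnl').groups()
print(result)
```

('zf',)

`\1` is not a pattern — it's the concrete string captured by group 1, re-applied verbatim.
`search` walks the string left to right and returns the first match it finds.
The match spans [10:14] → 'zfzf'.
Captured: group 1 = 'zf'.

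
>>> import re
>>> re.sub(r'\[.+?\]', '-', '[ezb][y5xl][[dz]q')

Because the quantifier is non-greedy, it stops expanding at the earliest point where the rest of the pattern can succeed.
Matches: at [0:5] → '[ezb]'; at [5:11] → '[y5xl]'; at [11:16] → '[[dz]'.
`sub` substitutes '-' at each match site.

'---q'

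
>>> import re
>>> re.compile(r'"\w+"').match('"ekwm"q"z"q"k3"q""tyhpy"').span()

With `match`, the pattern is implicitly anchored at the beginning.
The match spans [0:6] → '"ekwm"'.

(0, 6)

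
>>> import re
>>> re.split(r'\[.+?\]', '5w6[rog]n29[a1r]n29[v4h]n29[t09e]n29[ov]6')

['5w6', 'n29', 'n29', 'n29', 'n29', '6']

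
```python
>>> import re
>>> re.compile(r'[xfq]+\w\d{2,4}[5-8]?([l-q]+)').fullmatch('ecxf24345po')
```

None

`fullmatch` succeeds only if the pattern covers the string from start to end.
Here the string isn't matched end-to-end, so the call returns None.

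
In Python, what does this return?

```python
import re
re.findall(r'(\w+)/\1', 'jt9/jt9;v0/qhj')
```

['jt9']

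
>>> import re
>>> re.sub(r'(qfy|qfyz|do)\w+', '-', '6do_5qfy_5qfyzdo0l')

'6-'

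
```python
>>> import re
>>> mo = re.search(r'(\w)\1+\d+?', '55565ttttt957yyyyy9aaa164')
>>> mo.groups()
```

('5',)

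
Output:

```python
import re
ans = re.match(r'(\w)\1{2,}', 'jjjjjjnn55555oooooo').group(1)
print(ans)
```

The match spans [0:6] → 'jjjjjj'.
Captured: group 1 = 'j'.

j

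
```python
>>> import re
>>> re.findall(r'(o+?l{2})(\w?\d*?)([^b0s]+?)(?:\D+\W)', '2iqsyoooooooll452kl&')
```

The pattern matches one or more of the literal 'o' (lazy), then exactly 2 of a literal 'l' (captured); then optionally a word character, then zero or more of a digit (lazy) (captured); then one or more of any character except [b0s] (lazy) (captured); then one or more of a non-digit, then a non-word character (non-capturing group).
Multiple groups make `findall` return tuples — one 3-tuple for the one match.

[('oooooooll', '4', '52')]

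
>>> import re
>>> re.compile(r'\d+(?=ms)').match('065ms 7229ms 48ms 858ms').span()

The lookaround is zero-width — it requires the adjacent text to match without consuming it, so the asserted text isn't part of the match.
With `match`, the pattern is implicitly anchored at the beginning.
The match spans [0:3] → '065'.

(0, 3)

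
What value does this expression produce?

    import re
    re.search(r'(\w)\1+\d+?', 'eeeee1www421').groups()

A backreference is literal: `\1` must see the identical characters the first group matched.
`re.search` tries every starting position until one works.
The match spans [0:6] → 'eeeee1'.
Captured: group 1 = 'e'.

('e',)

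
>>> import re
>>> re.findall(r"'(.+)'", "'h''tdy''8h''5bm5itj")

["h''tdy''8h'"]

With a single group, `findall` returns only what that group captured — 1 item.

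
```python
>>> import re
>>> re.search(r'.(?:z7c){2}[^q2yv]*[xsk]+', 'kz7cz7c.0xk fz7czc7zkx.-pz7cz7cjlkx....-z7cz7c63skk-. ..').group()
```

'kz7cz7c.0xk fz7czc7zkx.-pz7cz7cjlkx....-z7cz7c63skk'

Pattern: any character, then the literal 'z7c' repeated 2 times, then zero or more of any character except [q2yv]; then one or more of one of [xsk].
Unlike `match`, `search` isn't anchored — it looks for the pattern anywhere in the string.
The match spans [0:51] → 'kz7cz7c.0xk fz7czc7zkx.-pz7cz7cjlkx....-z7cz7c63skk'.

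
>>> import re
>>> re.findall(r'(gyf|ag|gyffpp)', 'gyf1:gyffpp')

['gyf', 'gyf']

`|` is ordered: at each position the engine commits to the first alternative that works.
Scanning left to right: at [0:3] match 'gyf', group 1 = 'gyf'; at [5:8] match 'gyf', group 1 = 'gyf'.
One capturing group, so `findall` returns just the captured substring from each match — 2 in all.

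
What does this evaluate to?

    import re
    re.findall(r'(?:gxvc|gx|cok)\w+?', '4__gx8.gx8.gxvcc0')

['gx8', 'gx8', 'gxvcc']

Branches in `(...|...)` are attempted left-to-right; the first branch that allows the whole pattern to succeed is taken.
`findall` yields the raw match text (3 of them) because the pattern has no groups.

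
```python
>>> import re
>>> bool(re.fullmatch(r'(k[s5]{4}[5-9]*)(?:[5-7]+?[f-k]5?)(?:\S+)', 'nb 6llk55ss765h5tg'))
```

False

For `fullmatch`, every character of the input must be accounted for by the pattern.
Here there's no way to consume every character, so the call returns None, and `bool(None)` is False.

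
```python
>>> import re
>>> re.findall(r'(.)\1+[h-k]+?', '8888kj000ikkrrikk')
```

['8', '0', 'r']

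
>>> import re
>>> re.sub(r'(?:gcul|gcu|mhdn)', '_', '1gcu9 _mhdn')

'1_9 __'

Matches: at [1:4] → 'gcu'; at [7:11] → 'mhdn'.
Each match is replaced by '_'.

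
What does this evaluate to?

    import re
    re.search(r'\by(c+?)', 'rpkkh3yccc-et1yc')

Pattern: a word boundary (`\b`, zero-width); then a literal 'y'; then one or more of a literal 'c' (lazy) (captured).
`re.search` tries every starting position until one works.
Here the pattern never matches, so the call returns None.

None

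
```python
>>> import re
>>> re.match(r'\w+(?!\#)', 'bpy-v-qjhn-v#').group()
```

'bpy'

`match` is anchored at position 0; if the pattern doesn't fit there, it returns None.
The match spans [0:3] → 'bpy'.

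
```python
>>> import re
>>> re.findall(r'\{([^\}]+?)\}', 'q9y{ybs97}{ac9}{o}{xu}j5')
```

Matches: at [3:10] match '{ybs97}', group 1 = 'ybs97'; at [10:15] match '{ac9}', group 1 = 'ac9'; at [15:18] match '{o}', group 1 = 'o'; at [18:22] match '{xu}', group 1 = 'xu'.
With a single group, `findall` returns only what that group captured — 4 items.

['ybs97', 'ac9', 'o', 'xu']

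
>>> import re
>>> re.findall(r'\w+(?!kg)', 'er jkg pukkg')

`(?!…)`/`(?<!…)` only lets a position through if the neighbouring text does NOT match; no characters are consumed.
With no groups in the pattern, `findall` gives back each whole match — 3 here.

['er', 'jkg', 'pukkg']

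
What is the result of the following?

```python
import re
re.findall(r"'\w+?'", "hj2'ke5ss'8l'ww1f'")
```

`findall` yields the raw match text (2 of them) because the pattern has no groups.

["'ke5ss'", "'ww1f'"]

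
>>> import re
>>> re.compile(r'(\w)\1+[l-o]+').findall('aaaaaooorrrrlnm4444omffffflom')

['a', 'r', '4', 'f']

`\1` has to match the exact text group 1 already captured.
Matches: at [0:8] match 'aaaaaooo', group 1 = 'a'; at [8:15] match 'rrrrlnm', group 1 = 'r'; at [15:21] match '4444om', group 1 = '4'; at [21:29] match 'ffffflom', group 1 = 'f'.
One capturing group, so `findall` returns just the captured substring from each match — 4 in all.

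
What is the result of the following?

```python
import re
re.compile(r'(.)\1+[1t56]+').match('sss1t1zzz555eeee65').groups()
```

('s',)

`\1` has to match the exact text group 1 already captured.
`re.match` won't scan ahead — the pattern has to work from the very first character.
The match spans [0:6] → 'sss1t1'.
Captured: group 1 = 's'.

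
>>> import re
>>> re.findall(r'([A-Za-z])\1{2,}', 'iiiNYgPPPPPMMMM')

['i', 'P', 'M']

The backreference `\1` re-matches whatever the first group consumed, character for character.
Walking the string: at [0:3] match 'iii', group 1 = 'i'; at [6:11] match 'PPPPP', group 1 = 'P'; at [11:15] match 'MMMM', group 1 = 'M'.
Because there's exactly one group, `findall` drops the full match and keeps group 1 from each hit.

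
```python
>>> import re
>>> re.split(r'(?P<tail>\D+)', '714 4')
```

['714', ' ', '4']

`re.split` interleaves the captured-group text with the surrounding fragments.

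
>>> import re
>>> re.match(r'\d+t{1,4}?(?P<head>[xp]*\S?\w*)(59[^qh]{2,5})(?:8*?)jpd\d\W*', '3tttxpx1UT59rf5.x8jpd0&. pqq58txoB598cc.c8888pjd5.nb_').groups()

('ttxpx1UT', '59rf5.x')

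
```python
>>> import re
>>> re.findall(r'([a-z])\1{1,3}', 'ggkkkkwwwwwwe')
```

After group 1 captures some text, `\1` only succeeds where that same text appears again.
`findall` collects group 1 from each match (4 total).

['g', 'k', 'w', 'w']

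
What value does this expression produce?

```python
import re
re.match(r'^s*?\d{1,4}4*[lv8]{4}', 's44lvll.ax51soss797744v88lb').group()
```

The pattern matches anchored at the start of the string; then zero or more of the literal 's' (lazy), then 1 to 4 of a digit, then zero or more of the literal '4'; then exactly 4 of one of [lv8].
`re.match` won't scan ahead — the pattern has to work from the very first character.
The match spans [0:7] → 's44lvll'.

's44lvll'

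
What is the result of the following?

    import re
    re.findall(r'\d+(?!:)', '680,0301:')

Because the assertion is negative and zero-width, positions next to the forbidden text are skipped.
Matches: at [0:3] → '680'; at [4:7] → '030'.
With no groups in the pattern, `findall` gives back each whole match — 2 here.

['680', '030']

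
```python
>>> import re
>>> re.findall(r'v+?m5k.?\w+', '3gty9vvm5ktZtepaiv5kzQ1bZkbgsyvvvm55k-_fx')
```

This matches one or more of a literal 'v' (lazy), then the literal 'm5k'; then optionally any character, then one or more of a word character.
No capturing groups, so `findall` returns the 1 full match string.

['vvm5ktZtepaiv5kzQ1bZkbgsyvvvm55k']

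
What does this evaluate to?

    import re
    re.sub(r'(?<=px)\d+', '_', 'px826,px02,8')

'px_,px_,8'

The lookaround is zero-width — it requires the adjacent text to match without consuming it, so the asserted text isn't part of the match.
Matches: at [2:5] → '826'; at [8:10] → '02'.
`sub` substitutes '_' at each match site.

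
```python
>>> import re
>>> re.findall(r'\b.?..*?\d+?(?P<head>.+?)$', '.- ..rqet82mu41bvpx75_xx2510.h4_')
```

['2mu41bvpx75_xx2510.h4_']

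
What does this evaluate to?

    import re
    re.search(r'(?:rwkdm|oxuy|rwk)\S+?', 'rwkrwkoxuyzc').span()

(0, 4)

Unlike `match`, `search` isn't anchored — it looks for the pattern anywhere in the string.
The match spans [0:4] → 'rwkr'.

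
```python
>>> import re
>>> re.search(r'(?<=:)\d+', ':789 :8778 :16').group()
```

Because the assertion is zero-width, the text it checks is not consumed and won't appear in the result.
The match spans [1:4] → '789'.

'789'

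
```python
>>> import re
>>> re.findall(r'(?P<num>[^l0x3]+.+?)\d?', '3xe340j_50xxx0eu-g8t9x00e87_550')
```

This matches one or more of any character except [l0x3], then one or more of any character (lazy) (captured as 'num'); then optionally a digit.
One capturing group, so `findall` returns just the captured substring from each match — 4 in all.

['e3', 'j_50', 'eu-g8t9x', 'e87_550']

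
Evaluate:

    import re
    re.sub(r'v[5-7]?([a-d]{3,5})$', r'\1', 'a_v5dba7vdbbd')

'a_v5dba7dbbd'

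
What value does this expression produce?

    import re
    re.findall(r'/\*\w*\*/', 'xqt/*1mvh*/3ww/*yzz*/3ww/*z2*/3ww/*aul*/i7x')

No capturing groups, so `findall` returns the 4 full match strings.

['/*1mvh*/', '/*yzz*/', '/*z2*/', '/*aul*/']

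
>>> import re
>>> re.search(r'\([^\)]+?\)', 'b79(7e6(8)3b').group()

`search` walks the string left to right and returns the first match it finds.
The match spans [3:10] → '(7e6(8)'.

'(7e6(8)'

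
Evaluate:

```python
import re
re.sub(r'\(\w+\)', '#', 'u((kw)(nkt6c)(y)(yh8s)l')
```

'u(####l'

Matches: at [2:6] → '(kw)'; at [6:13] → '(nkt6c)'; at [13:16] → '(y)'; at [16:22] → '(yh8s)'.
Each match is replaced by '#'.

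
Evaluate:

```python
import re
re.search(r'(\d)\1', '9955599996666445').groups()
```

('9',)

`\1` has to match the exact text group 1 already captured.
`re.search` scans for the first position where the pattern succeeds.
The match spans [0:2] → '99'.
Captured: group 1 = '9'.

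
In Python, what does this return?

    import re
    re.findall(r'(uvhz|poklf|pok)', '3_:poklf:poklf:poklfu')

The regex engine tests alternatives in the order written; an earlier branch that matches wins even if a later one would match more.
With a single group, `findall` returns only what that group captured — 3 items.

['poklf', 'poklf', 'poklf']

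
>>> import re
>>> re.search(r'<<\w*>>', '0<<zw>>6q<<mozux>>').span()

The match spans [1:7] → '<<zw>>'.

(1, 7)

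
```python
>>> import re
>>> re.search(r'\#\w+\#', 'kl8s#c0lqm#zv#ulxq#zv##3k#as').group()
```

'#c0lqm#'

`re.search` scans for the first position where the pattern succeeds.
The match spans [4:11] → '#c0lqm#'.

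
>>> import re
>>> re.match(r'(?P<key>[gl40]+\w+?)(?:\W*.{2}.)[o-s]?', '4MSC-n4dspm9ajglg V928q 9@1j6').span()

This matches one or more of one of [gl40], then one or more of a word character (lazy) (captured as 'key'); then zero or more of a non-word character, then exactly 2 of any character, then any character (non-capturing group); then optionally a character in [o-s].
With the lazy modifier that quantifier settles for the fewest repetitions that let the rest of the pattern succeed (the atoms after it are unaffected and can still be greedy).
`match` is anchored at position 0; if the pattern doesn't fit there, it returns None.
The match spans [0:5] → '4MSC-'.
Captured: group 1 = '4M'.

(0, 5)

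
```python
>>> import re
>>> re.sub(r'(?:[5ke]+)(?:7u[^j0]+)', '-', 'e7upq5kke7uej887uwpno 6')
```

'-j887uwpno 6'

Pattern: one or more of one of [5ke] (non-capturing group); then the literal '7u', then one or more of any character except [j0] (non-capturing group).
Matches: at [0:12] → 'e7upq5kke7ue'.
`sub` substitutes '-' at each match site.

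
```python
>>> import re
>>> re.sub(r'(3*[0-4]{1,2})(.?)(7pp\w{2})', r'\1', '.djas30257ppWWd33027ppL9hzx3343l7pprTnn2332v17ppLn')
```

'.djas302d3302hzx3343nn2332v1'

Each match is replaced using the text its own group 1 captured.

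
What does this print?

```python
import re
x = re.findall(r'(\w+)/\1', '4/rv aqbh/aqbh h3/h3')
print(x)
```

['aqbh', 'h3']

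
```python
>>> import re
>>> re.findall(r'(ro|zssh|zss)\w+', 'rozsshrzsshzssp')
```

Matches: at [0:15] match 'rozsshrzsshzssp', group 1 = 'ro'.
One capturing group, so `findall` returns just the captured substring from the one match — 1 in all.

['ro']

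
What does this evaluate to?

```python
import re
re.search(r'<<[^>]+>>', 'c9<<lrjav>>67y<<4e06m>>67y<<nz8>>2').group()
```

`re.search` tries every starting position until one works.
The match spans [2:11] → '<<lrjav>>'.

'<<lrjav>>'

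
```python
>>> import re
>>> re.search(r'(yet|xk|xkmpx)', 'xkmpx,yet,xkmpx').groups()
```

('xk',)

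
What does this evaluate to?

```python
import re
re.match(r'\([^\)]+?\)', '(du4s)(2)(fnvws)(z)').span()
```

(0, 6)

`re.match` won't scan ahead — the pattern has to work from the very first character.
The match spans [0:6] → '(du4s)'.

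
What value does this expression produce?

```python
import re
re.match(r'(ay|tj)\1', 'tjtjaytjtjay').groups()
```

The match spans [0:4] → 'tjtj'.
Captured: group 1 = 'tj'.

('tj',)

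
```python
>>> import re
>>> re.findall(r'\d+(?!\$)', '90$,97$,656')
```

['9', '9', '656']

A negative assertion filters positions out without eating any characters.
Since nothing is captured, `findall` lists the 3 matched substrings directly.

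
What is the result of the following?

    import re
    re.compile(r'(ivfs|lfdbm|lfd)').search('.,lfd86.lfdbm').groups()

`re.search` tries every starting position until one works.
The match spans [2:5] → 'lfd'.
Captured: group 1 = 'lfd'.

('lfd',)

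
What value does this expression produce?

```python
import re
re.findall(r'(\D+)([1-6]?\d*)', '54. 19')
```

[('. ', '19')]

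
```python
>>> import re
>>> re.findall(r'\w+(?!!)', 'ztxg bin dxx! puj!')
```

The negative lookahead/lookbehind blocks any match where the forbidden context is present.
Scanning left to right: at [0:4] → 'ztxg'; at [5:8] → 'bin'; at [9:11] → 'dx'; at [14:16] → 'pu'.
`findall` yields the raw match text (4 of them) because the pattern has no groups.

['ztxg', 'bin', 'dx', 'pu']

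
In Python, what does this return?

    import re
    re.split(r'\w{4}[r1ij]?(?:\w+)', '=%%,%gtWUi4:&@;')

['=%%,%', ':&@;']

This matches exactly 4 of a word character, then optionally one of [r1ij]; then one or more of a word character (non-capturing group).
Matches to split on: at [5:11] → 'gtWUi4'.
The string is cut at each match, leaving 2 pieces.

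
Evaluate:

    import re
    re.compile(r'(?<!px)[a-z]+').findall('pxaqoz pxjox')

['pxaqoz', 'pxjox']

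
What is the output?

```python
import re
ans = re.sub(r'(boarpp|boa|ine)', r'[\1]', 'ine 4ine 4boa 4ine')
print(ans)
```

[ine] 4[ine] 4[boa] 4[ine]

`\1` in the replacement pulls in group 1's text for each match.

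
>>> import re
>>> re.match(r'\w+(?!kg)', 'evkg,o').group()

'evkg'

The negative lookahead/lookbehind blocks any match where the forbidden context is present.
With `match`, the pattern is implicitly anchored at the beginning.
The match spans [0:4] → 'evkg'.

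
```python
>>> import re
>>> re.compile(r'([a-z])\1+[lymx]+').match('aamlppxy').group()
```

'aaml'

`re.match` only tries the pattern at the start of the string.
The match spans [0:4] → 'aaml'.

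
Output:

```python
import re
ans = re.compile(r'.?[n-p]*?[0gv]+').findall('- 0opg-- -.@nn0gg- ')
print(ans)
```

Since nothing is captured, `findall` lists the 3 matched substrings directly.

[' 0', 'opg', '@nn0gg']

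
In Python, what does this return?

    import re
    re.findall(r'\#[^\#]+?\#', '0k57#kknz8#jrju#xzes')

['#kknz8#']

Walking the string: at [4:11] → '#kknz8#'.
`findall` yields the raw match text (1 of them) because the pattern has no groups.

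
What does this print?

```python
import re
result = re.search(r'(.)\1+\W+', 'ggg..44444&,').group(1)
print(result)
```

The match spans [0:5] → 'ggg..'.
Captured: group 1 = 'g'.

g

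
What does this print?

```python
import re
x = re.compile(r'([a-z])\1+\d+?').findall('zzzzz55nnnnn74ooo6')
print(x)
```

['z', 'n', 'o']

`\1` is not a pattern — it's the concrete string captured by group 1, re-applied verbatim.
Matches: at [0:6] match 'zzzzz5', group 1 = 'z'; at [7:13] match 'nnnnn7', group 1 = 'n'; at [14:18] match 'ooo6', group 1 = 'o'.
Because there's exactly one group, `findall` drops the full match and keeps group 1 from each hit.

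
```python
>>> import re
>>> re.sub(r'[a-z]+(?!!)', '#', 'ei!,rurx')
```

'#i!,#'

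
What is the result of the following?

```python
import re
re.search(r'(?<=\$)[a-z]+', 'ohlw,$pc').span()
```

(6, 8)

The `(?=…)`/`(?<=…)` assertion just peeks at neighbouring text; it doesn't advance the match position.
The match spans [6:8] → 'pc'.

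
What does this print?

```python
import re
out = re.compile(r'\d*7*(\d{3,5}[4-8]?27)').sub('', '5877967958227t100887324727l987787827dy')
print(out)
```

tldy

`sub` substitutes '' at each match site.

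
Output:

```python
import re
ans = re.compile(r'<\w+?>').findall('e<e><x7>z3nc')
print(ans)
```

['<e>', '<x7>']

No capturing groups, so `findall` returns the 2 full match strings.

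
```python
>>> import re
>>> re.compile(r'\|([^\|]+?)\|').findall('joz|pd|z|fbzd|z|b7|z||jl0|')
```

['pd', 'fbzd', 'b7', 'jl0']

With a single group, `findall` returns only what that group captured — 4 items.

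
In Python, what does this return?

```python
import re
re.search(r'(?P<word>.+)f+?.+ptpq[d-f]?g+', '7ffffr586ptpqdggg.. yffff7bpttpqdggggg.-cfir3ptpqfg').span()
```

Pattern: one or more of any character (captured as 'word'); then one or more of a literal 'f' (lazy), then one or more of any character, then the literal 'ptp'; then a literal 'q', then optionally a character in [d-f], then one or more of a literal 'g'.
Unlike `match`, `search` isn't anchored — it looks for the pattern anywhere in the string.
The match spans [0:51] → '7ffffr586ptpqdggg.. yffff7bpttpqdggggg.-cfir3ptpqfg'.
Captured: group 1 = '7ffffr586ptpqdggg.. yffff7bpttpqdggggg.-c'.

(0, 51)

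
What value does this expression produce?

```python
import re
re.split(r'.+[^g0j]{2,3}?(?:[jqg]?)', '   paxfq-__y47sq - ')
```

This matches one or more of any character; then 2 to 3 of any character except [g0j] (lazy); then optionally one of [jqg] (non-capturing group).
Matches to split on: at [0:19] → '   paxfq-__y47sq - '.
Splitting on the pattern gives 2 pieces.

['', '']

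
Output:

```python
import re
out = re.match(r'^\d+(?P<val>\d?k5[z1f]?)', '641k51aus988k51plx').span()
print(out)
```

(0, 6)

With `match`, the pattern is implicitly anchored at the beginning.
The match spans [0:6] → '641k51'.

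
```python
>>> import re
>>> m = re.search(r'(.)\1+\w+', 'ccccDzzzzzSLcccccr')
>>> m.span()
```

(0, 18)

The backreference `\1` re-matches whatever the first group consumed, character for character.
The match spans [0:18] → 'ccccDzzzzzSLcccccr'.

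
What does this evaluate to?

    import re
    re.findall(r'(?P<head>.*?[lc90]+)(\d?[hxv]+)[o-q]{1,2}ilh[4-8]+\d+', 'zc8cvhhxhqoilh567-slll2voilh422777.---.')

[('zc8c', 'vhhxh'), ('-slll', '2v')]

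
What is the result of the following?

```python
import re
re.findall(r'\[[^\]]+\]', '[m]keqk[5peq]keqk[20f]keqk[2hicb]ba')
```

['[m]', '[5peq]', '[20f]', '[2hicb]']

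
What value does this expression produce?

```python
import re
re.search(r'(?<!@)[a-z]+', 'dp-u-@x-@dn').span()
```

Because the assertion is negative and zero-width, positions next to the forbidden text are skipped.
The match spans [0:2] → 'dp'.

(0, 2)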